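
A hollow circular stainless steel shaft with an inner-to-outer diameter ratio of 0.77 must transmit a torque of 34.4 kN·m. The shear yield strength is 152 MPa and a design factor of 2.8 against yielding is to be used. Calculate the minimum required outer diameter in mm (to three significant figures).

τ_allow = 152/2.8 = 54.29 MPa.
For a hollow shaft τ = 16T/[πd_o³(1−k⁴)] with k = 0.77, so 1−k⁴ = 0.6485.
d_o³ = 16T/[π τ_allow (1−k⁴)] = 16×3.4400×10^7/(π×54.29×0.6485) = 4.977×10^6 mm³.
d_o = 170.7 mm.

d_o = 171 mm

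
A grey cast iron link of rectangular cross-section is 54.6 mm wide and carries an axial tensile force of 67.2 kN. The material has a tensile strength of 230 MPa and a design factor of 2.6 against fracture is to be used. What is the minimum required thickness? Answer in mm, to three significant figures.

t = 13.9 mm

σ_allow = 230/2.6 = 88.46 MPa.
Required area A = F/σ_allow = 67200/88.46 = 759.7 mm².
t = A/w = 759.7/54.6 = 13.91 mm.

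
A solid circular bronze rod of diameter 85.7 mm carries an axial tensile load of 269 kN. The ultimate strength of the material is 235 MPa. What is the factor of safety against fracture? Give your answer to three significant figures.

n = 5.04

A = πd²/4 = 5768 mm².
σ = F/A = 269000/5768 = 46.63 MPa.
n = 235/46.63 = 5.039.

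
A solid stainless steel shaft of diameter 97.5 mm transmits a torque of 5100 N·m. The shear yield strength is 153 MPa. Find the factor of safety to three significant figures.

n = 5.46

τ = 16T/(πd³) = 16×5100000/(π×97.5³) = 28.02 MPa.
n = τ_limit/τ = 153/28.02 = 5.460.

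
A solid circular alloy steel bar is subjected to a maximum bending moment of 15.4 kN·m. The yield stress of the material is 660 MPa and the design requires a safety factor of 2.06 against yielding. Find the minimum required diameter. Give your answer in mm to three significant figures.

σ_allow = 660/2.06 = 320.4 MPa.
For a solid circular section σ = 32M/(πd³), so d³ = 32M/(π σ_allow) = 32×1.5400×10^7/(π×320.4) = 489600 mm³.
d = 78.82 mm.

d = 78.8 mm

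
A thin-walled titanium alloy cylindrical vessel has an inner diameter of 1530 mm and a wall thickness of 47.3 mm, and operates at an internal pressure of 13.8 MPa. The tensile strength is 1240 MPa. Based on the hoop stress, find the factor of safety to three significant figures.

n = 5.56

σ_h = pD/(2t) = 13.8×1530/(2×47.3) = 223.2 MPa.
n = 1240/223.2 = 5.556.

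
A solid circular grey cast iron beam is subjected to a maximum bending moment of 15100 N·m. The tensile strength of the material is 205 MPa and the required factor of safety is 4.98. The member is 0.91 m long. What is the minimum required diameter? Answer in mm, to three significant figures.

d = 155 mm

σ_allow = 205/4.98 = 41.16 MPa.
For a solid circular section σ = 32M/(πd³), so d³ = 32M/(π σ_allow) = 32×1.5100×10^7/(π×41.16) = 3.736×10^6 mm³.
d = 155.2 mm.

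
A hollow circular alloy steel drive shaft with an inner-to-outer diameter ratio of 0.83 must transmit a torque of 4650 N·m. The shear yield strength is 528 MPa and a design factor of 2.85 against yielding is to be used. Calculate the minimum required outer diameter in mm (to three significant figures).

d_o = 62.4 mm

τ_allow = 528/2.85 = 185.3 MPa.
For a hollow shaft τ = 16T/[πd_o³(1−k⁴)] with k = 0.83, so 1−k⁴ = 0.5254.
d_o³ = 16T/[π τ_allow (1−k⁴)] = 16×4650000/(π×185.3×0.5254) = 243300 mm³.
d_o = 62.43 mm.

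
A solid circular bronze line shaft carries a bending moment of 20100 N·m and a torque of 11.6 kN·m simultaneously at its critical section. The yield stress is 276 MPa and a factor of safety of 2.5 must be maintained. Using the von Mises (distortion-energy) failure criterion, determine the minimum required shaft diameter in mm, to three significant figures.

σ_allow = σ_y/n = 276/2.5 = 110.4 MPa.
For a solid shaft σ_b = 32M/(πd³) and τ = 16T/(πd³), so the von Mises stress is σ' = (16/πd³)·√(4M²+3T²).
√(4M²+3T²) = √(4×(2.010×10^7)² + 3×(1.160×10^7)²) = 4.494×10^7 N·mm.
d³ = 16×4.494×10^7/(π×110.4) = 2.073×10^6 mm³.
d = 127.5 mm.

d = 128 mm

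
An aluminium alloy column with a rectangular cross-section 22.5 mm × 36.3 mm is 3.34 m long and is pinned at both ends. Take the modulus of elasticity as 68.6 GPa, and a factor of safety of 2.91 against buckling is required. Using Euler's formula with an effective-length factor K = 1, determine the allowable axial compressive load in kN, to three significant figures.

Buckling occurs about the weak axis: I_min = h·b³/12 = 36.3×22.5³/12 = 34460 mm⁴ (b = 22.5 mm is the smaller dimension).
Effective length L_e = KL = 1×3.34 m = 3340 mm.
Euler critical load P_cr = π²EI/L_e² = π²×68600×34460/3340² = 2091 N.
P_allow = P_cr/n = 2091/2.91 = 718.6 N.

P_allow = 0.719 kN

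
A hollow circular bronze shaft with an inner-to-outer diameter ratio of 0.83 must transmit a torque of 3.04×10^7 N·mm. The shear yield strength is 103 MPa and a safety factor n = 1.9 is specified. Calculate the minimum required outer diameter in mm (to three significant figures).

d_o = 176 mm

τ_allow = 103/1.9 = 54.21 MPa.
For a hollow shaft τ = 16T/[πd_o³(1−k⁴)] with k = 0.83, so 1−k⁴ = 0.5254.
d_o³ = 16T/[π τ_allow (1−k⁴)] = 16×3.0400×10^7/(π×54.21×0.5254) = 5.436×10^6 mm³.
d_o = 175.8 mm.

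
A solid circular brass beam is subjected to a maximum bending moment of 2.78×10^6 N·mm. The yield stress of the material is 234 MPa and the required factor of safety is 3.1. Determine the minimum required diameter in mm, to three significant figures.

d = 72.1 mm

σ_allow = 234/3.1 = 75.48 MPa.
For a solid circular section σ = 32M/(πd³), so d³ = 32M/(π σ_allow) = 32×2780000/(π×75.48) = 375100 mm³.
d = 72.12 mm.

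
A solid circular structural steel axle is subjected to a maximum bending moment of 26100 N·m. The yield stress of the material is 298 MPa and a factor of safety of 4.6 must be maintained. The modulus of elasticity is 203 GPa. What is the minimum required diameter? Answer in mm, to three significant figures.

σ_allow = 298/4.6 = 64.78 MPa.
For a solid circular section σ = 32M/(πd³), so d³ = 32M/(π σ_allow) = 32×2.6100×10^7/(π×64.78) = 4.104×10^6 mm³.
d = 160.1 mm.

d = 160 mm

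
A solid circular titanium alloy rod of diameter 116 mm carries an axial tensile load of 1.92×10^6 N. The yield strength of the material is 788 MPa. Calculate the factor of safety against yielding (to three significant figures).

n = 4.34

A = πd²/4 = 10570 mm².
σ = F/A = 1920000/10570 = 181.7 MPa.
n = 788/181.7 = 4.337.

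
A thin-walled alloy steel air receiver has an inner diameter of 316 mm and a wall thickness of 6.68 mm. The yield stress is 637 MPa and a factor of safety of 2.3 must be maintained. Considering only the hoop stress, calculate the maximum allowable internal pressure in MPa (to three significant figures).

p_allow = 11.7 MPa

σ_allow = 637/2.3 = 277.0 MPa.
σ_h = pD/(2t) → p_allow = 2σ_allow t/D = 2×277.0×6.68/316 = 11.71 MPa.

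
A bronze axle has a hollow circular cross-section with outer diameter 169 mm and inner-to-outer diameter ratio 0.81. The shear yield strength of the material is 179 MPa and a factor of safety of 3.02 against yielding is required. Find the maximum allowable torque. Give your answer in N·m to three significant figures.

T_allow = 32000 N·m

τ_allow = 179/3.02 = 59.27 MPa.
For a hollow shaft T_allow = τ_allow·πd_o³(1−k⁴)/16 with 1−k⁴ = 0.5695, so πd_o³(1−k⁴)/16 = 539800 mm³.
T_allow = 59.27×539800 = 3.199×10^7 N·mm = 31990 N·m.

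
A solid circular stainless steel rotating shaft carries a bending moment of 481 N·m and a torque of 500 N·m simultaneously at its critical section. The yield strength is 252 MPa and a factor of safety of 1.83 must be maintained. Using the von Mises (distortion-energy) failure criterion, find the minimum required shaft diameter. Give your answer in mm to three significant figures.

σ_allow = σ_y/n = 252/1.83 = 137.7 MPa.
For a solid shaft σ_b = 32M/(πd³) and τ = 16T/(πd³), so the von Mises stress is σ' = (16/πd³)·√(4M²+3T²).
√(4M²+3T²) = √(4×(481000)² + 3×(500000)²) = 1.294×10^6 N·mm.
d³ = 16×1.294×10^6/(π×137.7) = 47870 mm³.
d = 36.31 mm.

d = 36.3 mm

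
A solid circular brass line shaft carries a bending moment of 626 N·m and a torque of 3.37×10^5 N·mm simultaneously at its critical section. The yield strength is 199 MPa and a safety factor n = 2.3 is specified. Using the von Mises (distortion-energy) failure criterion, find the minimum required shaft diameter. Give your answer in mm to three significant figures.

d = 43.3 mm

σ_allow = σ_y/n = 199/2.3 = 86.52 MPa.
For a solid shaft σ_b = 32M/(πd³) and τ = 16T/(πd³), so the von Mises stress is σ' = (16/πd³)·√(4M²+3T²).
√(4M²+3T²) = √(4×(626000)² + 3×(337000)²) = 1.381×10^6 N·mm.
d³ = 16×1.381×10^6/(π×86.52) = 81310 mm³.
d = 43.32 mm.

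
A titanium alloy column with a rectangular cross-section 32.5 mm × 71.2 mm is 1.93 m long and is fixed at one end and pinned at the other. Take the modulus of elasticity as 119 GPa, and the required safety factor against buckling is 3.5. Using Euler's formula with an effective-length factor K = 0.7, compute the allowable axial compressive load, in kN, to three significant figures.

P_allow = 37.4 kN

Buckling occurs about the weak axis: I_min = h·b³/12 = 71.2×32.5³/12 = 203700 mm⁴ (b = 32.5 mm is the smaller dimension).
Effective length L_e = KL = 0.7×1.93 m = 1351 mm.
Euler critical load P_cr = π²EI/L_e² = π²×119000×203700/1351² = 131100 N.
P_allow = P_cr/n = 131100/3.5 = 37450 N.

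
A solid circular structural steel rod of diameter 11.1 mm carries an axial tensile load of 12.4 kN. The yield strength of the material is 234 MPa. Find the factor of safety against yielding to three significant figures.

n = 1.83

A = πd²/4 = 96.77 mm².
σ = F/A = 12400/96.77 = 128.1 MPa.
n = 234/128.1 = 1.826.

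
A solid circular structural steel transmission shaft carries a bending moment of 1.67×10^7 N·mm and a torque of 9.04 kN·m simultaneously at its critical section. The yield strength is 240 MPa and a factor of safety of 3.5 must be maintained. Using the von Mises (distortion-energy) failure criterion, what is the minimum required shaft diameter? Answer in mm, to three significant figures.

d = 140 mm

σ_allow = σ_y/n = 240/3.5 = 68.57 MPa.
For a solid shaft σ_b = 32M/(πd³) and τ = 16T/(πd³), so the von Mises stress is σ' = (16/πd³)·√(4M²+3T²).
√(4M²+3T²) = √(4×(1.670×10^7)² + 3×(9.040×10^6)²) = 3.689×10^7 N·mm.
d³ = 16×3.689×10^7/(π×68.57) = 2.740×10^6 mm³.
d = 139.9 mm.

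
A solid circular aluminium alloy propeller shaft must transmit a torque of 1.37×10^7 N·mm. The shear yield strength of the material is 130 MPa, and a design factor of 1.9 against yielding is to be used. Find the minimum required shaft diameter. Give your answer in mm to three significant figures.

Allowable shear stress τ_allow = 130/1.9 = 68.42 MPa.
For a solid shaft τ = 16T/(πd³), so d³ = 16T/(π τ_allow) = 16×1.3700×10^7/(π×68.42) = 1.020×10^6 mm³.
d = (1.020×10^6)^(1/3) = 100.7 mm.

d = 101 mm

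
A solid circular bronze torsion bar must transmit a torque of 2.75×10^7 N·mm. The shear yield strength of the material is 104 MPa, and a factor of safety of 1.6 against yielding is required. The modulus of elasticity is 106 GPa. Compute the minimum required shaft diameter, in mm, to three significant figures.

Allowable shear stress τ_allow = 104/1.6 = 65.00 MPa.
For a solid shaft τ = 16T/(πd³), so d³ = 16T/(π τ_allow) = 16×2.7500×10^7/(π×65.00) = 2.155×10^6 mm³.
d = (2.155×10^6)^(1/3) = 129.2 mm.

d = 129 mm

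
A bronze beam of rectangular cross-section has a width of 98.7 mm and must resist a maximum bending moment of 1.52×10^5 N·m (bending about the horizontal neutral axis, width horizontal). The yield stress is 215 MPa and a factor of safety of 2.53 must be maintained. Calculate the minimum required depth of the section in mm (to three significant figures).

h = 330 mm

σ_allow = 215/2.53 = 84.98 MPa.
For a rectangular section σ = 6M/(bh²), so h² = 6M/(b σ_allow) = 6×1.5200×10^8/(98.7×84.98) = 108700 mm².
h = 329.7 mm.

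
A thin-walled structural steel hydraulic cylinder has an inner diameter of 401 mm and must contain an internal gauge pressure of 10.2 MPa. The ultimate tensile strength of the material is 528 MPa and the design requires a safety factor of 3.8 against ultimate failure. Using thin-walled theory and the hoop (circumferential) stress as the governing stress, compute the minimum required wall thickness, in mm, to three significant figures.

σ_allow = 528/3.8 = 138.9 MPa.
Hoop stress σ_h = pD/(2t), so t = pD/(2σ_allow) = 10.2×401/(2×138.9) = 14.72 mm.

t = 14.7 mm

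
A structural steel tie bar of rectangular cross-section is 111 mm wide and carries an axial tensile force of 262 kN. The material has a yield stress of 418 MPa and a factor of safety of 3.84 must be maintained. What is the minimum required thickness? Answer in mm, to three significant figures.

σ_allow = 418/3.84 = 108.9 MPa.
Required area A = F/σ_allow = 262000/108.9 = 2407 mm².
t = A/w = 2407/111 = 21.68 mm.

t = 21.7 mm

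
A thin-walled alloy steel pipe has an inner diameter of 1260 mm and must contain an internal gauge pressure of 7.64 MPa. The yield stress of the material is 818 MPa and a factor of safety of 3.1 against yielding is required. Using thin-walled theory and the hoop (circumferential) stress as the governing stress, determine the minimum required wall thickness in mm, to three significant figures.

σ_allow = 818/3.1 = 263.9 MPa.
Hoop stress σ_h = pD/(2t), so t = pD/(2σ_allow) = 7.64×1260/(2×263.9) = 18.24 mm.

t = 18.2 mm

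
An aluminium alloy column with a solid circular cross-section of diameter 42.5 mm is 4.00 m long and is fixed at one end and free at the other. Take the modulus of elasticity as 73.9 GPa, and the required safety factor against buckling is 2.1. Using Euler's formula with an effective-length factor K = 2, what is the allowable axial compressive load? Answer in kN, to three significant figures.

I = πd⁴/64 = π×42.5⁴/64 = 160100 mm⁴.
Effective length L_e = KL = 2×4.00 m = 8000 mm.
Euler critical load P_cr = π²EI/L_e² = π²×73900×160100/8000² = 1825 N.
P_allow = P_cr/n = 1825/2.1 = 869.1 N.

P_allow = 0.869 kN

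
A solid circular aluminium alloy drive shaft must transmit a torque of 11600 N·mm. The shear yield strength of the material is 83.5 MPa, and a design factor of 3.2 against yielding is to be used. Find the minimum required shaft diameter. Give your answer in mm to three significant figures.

d = 13.1 mm

Allowable shear stress τ_allow = 83.5/3.2 = 26.09 MPa.
For a solid shaft τ = 16T/(πd³), so d³ = 16T/(π τ_allow) = 16×11600/(π×26.09) = 2264 mm³.
d = (2264)^(1/3) = 13.13 mm.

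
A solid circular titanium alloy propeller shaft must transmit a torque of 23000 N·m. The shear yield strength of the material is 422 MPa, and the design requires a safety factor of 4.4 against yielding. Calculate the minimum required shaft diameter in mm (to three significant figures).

Allowable shear stress τ_allow = 422/4.4 = 95.91 MPa.
For a solid shaft τ = 16T/(πd³), so d³ = 16T/(π τ_allow) = 16×2.3000×10^7/(π×95.91) = 1.221×10^6 mm³.
d = (1.221×10^6)^(1/3) = 106.9 mm.

d = 107 mm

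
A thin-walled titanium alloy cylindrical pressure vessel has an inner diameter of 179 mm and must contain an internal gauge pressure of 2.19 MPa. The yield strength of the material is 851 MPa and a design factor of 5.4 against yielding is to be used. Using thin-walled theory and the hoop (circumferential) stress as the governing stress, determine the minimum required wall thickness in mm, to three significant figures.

t = 1.24 mm

σ_allow = 851/5.4 = 157.6 MPa.
Hoop stress σ_h = pD/(2t), so t = pD/(2σ_allow) = 2.19×179/(2×157.6) = 1.244 mm.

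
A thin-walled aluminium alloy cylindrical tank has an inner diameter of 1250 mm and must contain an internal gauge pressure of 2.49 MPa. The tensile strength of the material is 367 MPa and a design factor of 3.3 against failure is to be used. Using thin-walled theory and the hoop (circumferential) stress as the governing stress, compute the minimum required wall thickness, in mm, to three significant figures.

σ_allow = 367/3.3 = 111.2 MPa.
Hoop stress σ_h = pD/(2t), so t = pD/(2σ_allow) = 2.49×1250/(2×111.2) = 13.99 mm.

t = 14.0 mm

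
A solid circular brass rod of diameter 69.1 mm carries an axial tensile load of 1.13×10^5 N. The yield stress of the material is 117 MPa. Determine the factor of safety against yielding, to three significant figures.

n = 3.88

A = πd²/4 = 3750 mm².
σ = F/A = 113000/3750 = 30.13 MPa.
n = 117/30.13 = 3.883.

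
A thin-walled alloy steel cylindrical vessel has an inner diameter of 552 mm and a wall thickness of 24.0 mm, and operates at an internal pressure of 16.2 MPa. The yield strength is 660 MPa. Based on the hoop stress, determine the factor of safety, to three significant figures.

σ_h = pD/(2t) = 16.2×552/(2×24.0) = 186.3 MPa.
n = 660/186.3 = 3.543.

n = 3.54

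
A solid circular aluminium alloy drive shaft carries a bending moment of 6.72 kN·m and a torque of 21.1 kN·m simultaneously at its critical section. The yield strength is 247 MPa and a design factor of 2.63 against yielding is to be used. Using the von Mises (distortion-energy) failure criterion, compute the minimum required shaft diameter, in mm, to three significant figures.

d = 128 mm

σ_allow = σ_y/n = 247/2.63 = 93.92 MPa.
For a solid shaft σ_b = 32M/(πd³) and τ = 16T/(πd³), so the von Mises stress is σ' = (16/πd³)·√(4M²+3T²).
√(4M²+3T²) = √(4×(6.720×10^6)² + 3×(2.110×10^7)²) = 3.894×10^7 N·mm.
d³ = 16×3.894×10^7/(π×93.92) = 2.112×10^6 mm³.
d = 128.3 mm.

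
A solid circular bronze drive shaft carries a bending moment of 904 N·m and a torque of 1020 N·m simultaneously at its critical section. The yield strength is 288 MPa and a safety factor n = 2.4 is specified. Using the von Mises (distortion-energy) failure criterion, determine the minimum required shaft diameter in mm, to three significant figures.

σ_allow = σ_y/n = 288/2.4 = 120.0 MPa.
For a solid shaft σ_b = 32M/(πd³) and τ = 16T/(πd³), so the von Mises stress is σ' = (16/πd³)·√(4M²+3T²).
√(4M²+3T²) = √(4×(904000)² + 3×(1.020×10^6)²) = 2.528×10^6 N·mm.
d³ = 16×2.528×10^6/(π×120.0) = 107300 mm³.
d = 47.52 mm.

d = 47.5 mm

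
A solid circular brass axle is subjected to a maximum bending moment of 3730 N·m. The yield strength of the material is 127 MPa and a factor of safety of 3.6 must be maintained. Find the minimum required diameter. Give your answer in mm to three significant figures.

σ_allow = 127/3.6 = 35.28 MPa.
For a solid circular section σ = 32M/(πd³), so d³ = 32M/(π σ_allow) = 32×3730000/(π×35.28) = 1.077×10^6 mm³.
d = 102.5 mm.

d = 103 mm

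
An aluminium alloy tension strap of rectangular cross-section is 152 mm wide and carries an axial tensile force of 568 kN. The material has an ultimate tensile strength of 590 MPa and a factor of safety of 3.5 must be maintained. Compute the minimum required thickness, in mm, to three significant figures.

t = 22.2 mm

σ_allow = 590/3.5 = 168.6 MPa.
Required area A = F/σ_allow = 568000/168.6 = 3369 mm².
t = A/w = 3369/152 = 22.17 mm.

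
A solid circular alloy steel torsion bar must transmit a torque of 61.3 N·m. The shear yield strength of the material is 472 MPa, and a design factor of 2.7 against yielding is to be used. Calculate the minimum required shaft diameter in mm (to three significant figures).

Allowable shear stress τ_allow = 472/2.7 = 174.8 MPa.
For a solid shaft τ = 16T/(πd³), so d³ = 16T/(π τ_allow) = 16×61300/(π×174.8) = 1786 mm³.
d = (1786)^(1/3) = 12.13 mm.

d = 12.1 mm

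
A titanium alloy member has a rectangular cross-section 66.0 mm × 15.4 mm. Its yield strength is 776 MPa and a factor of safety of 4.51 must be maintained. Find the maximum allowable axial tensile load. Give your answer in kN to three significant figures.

σ_allow = 776/4.51 = 172.1 MPa.
A = 66.0×15.4 = 1016 mm².
F_allow = σ_allow × A = 172.1×1016 = 174900 N.

F_allow = 175 kN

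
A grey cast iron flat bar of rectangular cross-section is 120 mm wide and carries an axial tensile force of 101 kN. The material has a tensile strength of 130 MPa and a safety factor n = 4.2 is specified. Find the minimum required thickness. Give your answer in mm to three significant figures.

t = 27.2 mm

σ_allow = 130/4.2 = 30.95 MPa.
Required area A = F/σ_allow = 101000/30.95 = 3263 mm².
t = A/w = 3263/120 = 27.19 mm.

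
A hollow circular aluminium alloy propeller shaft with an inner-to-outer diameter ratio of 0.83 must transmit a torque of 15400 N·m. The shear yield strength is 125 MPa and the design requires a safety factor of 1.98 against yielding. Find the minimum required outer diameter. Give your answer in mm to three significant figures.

τ_allow = 125/1.98 = 63.13 MPa.
For a hollow shaft τ = 16T/[πd_o³(1−k⁴)] with k = 0.83, so 1−k⁴ = 0.5254.
d_o³ = 16T/[π τ_allow (1−k⁴)] = 16×1.5400×10^7/(π×63.13×0.5254) = 2.365×10^6 mm³.
d_o = 133.2 mm.

d_o = 133 mm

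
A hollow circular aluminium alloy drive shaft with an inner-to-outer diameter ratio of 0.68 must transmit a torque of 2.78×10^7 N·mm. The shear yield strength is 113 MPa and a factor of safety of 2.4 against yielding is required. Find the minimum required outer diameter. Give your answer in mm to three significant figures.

τ_allow = 113/2.4 = 47.08 MPa.
For a hollow shaft τ = 16T/[πd_o³(1−k⁴)] with k = 0.68, so 1−k⁴ = 0.7862.
d_o³ = 16T/[π τ_allow (1−k⁴)] = 16×2.7800×10^7/(π×47.08×0.7862) = 3.825×10^6 mm³.
d_o = 156.4 mm.

d_o = 156 mm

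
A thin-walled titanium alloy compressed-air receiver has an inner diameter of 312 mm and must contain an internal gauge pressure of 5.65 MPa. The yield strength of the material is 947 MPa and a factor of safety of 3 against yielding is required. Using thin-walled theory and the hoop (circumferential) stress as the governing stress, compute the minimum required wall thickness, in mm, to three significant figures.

t = 2.79 mm

σ_allow = 947/3 = 315.7 MPa.
Hoop stress σ_h = pD/(2t), so t = pD/(2σ_allow) = 5.65×312/(2×315.7) = 2.792 mm.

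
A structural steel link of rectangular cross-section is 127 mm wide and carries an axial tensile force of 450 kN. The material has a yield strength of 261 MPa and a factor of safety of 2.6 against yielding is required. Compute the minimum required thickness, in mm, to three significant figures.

σ_allow = 261/2.6 = 100.4 MPa.
Required area A = F/σ_allow = 450000/100.4 = 4483 mm².
t = A/w = 4483/127 = 35.30 mm.

t = 35.3 mm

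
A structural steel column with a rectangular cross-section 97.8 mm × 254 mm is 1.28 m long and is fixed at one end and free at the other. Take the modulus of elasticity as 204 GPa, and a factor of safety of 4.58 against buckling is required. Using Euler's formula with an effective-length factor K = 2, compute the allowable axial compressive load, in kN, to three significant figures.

Buckling occurs about the weak axis: I_min = h·b³/12 = 254×97.8³/12 = 1.980×10^7 mm⁴ (b = 97.8 mm is the smaller dimension).
Effective length L_e = KL = 2×1.28 m = 2560 mm.
Euler critical load P_cr = π²EI/L_e² = π²×204000×1.980×10^7/2560² = 6.083×10^6 N.
P_allow = P_cr/n = 6.083×10^6/4.58 = 1.328×10^6 N.

P_allow = 1330 kN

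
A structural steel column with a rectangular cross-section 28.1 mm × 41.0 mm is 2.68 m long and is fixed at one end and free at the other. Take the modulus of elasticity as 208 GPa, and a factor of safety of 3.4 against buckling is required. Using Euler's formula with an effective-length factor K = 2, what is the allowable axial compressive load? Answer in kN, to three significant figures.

P_allow = 1.59 kN

Buckling occurs about the weak axis: I_min = h·b³/12 = 41.0×28.1³/12 = 75810 mm⁴ (b = 28.1 mm is the smaller dimension).
Effective length L_e = KL = 2×2.68 m = 5360 mm.
Euler critical load P_cr = π²EI/L_e² = π²×208000×75810/5360² = 5417 N.
P_allow = P_cr/n = 5417/3.4 = 1593 N.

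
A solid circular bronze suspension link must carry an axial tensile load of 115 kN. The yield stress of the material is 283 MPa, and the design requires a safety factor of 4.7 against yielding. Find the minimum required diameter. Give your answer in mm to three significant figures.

Allowable stress σ_allow = 283/4.7 = 60.21 MPa.
Required area A = F/σ_allow = 115000/60.21 = 1910 mm².
A = πd²/4 → d = √(4A/π) = 49.31 mm.

d = 49.3 mm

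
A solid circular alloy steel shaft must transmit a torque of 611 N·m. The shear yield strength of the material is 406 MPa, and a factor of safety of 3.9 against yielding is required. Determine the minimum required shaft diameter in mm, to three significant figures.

d = 31.0 mm

Allowable shear stress τ_allow = 406/3.9 = 104.1 MPa.
For a solid shaft τ = 16T/(πd³), so d³ = 16T/(π τ_allow) = 16×611000/(π×104.1) = 29890 mm³.
d = (29890)^(1/3) = 31.03 mm.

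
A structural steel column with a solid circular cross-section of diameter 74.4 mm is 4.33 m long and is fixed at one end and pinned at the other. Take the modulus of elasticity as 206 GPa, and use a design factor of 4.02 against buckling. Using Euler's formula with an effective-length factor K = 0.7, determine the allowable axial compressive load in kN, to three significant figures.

P_allow = 82.8 kN

I = πd⁴/64 = π×74.4⁴/64 = 1.504×10^6 mm⁴.
Effective length L_e = KL = 0.7×4.33 m = 3031 mm.
Euler critical load P_cr = π²EI/L_e² = π²×206000×1.504×10^6/3031² = 332900 N.
P_allow = P_cr/n = 332900/4.02 = 82800 N.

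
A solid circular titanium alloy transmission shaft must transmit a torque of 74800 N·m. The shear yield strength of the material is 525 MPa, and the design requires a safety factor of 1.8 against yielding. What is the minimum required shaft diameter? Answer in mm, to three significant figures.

d = 109 mm

Allowable shear stress τ_allow = 525/1.8 = 291.7 MPa.
For a solid shaft τ = 16T/(πd³), so d³ = 16T/(π τ_allow) = 16×7.4800×10^7/(π×291.7) = 1.306×10^6 mm³.
d = (1.306×10^6)^(1/3) = 109.3 mm.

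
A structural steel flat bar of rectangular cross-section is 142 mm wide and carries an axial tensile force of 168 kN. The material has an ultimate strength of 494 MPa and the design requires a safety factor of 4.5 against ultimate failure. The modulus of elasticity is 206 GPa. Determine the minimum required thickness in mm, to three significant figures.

t = 10.8 mm

σ_allow = 494/4.5 = 109.8 MPa.
Required area A = F/σ_allow = 168000/109.8 = 1530 mm².
t = A/w = 1530/142 = 10.78 mm.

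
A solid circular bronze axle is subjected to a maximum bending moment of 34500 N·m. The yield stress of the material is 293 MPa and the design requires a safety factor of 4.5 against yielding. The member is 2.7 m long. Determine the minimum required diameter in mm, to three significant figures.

d = 175 mm

σ_allow = 293/4.5 = 65.11 MPa.
For a solid circular section σ = 32M/(πd³), so d³ = 32M/(π σ_allow) = 32×3.4500×10^7/(π×65.11) = 5.397×10^6 mm³.
d = 175.4 mm.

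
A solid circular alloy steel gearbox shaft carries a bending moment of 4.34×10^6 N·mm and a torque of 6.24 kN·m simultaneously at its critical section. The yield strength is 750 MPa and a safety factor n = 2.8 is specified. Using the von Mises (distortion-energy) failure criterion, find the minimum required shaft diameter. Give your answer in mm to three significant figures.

d = 64.1 mm

σ_allow = σ_y/n = 750/2.8 = 267.9 MPa.
For a solid shaft σ_b = 32M/(πd³) and τ = 16T/(πd³), so the von Mises stress is σ' = (16/πd³)·√(4M²+3T²).
√(4M²+3T²) = √(4×(4.340×10^6)² + 3×(6.240×10^6)²) = 1.386×10^7 N·mm.
d³ = 16×1.386×10^7/(π×267.9) = 263600 mm³.
d = 64.12 mm.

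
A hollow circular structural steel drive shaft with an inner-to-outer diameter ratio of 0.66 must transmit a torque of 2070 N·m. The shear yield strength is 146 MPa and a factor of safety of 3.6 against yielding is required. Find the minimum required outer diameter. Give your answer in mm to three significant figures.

d_o = 68.5 mm

τ_allow = 146/3.6 = 40.56 MPa.
For a hollow shaft τ = 16T/[πd_o³(1−k⁴)] with k = 0.66, so 1−k⁴ = 0.8103.
d_o³ = 16T/[π τ_allow (1−k⁴)] = 16×2070000/(π×40.56×0.8103) = 320800 mm³.
d_o = 68.46 mm.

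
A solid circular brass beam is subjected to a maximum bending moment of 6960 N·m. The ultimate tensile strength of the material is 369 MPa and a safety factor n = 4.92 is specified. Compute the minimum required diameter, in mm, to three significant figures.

σ_allow = 369/4.92 = 75.00 MPa.
For a solid circular section σ = 32M/(πd³), so d³ = 32M/(π σ_allow) = 32×6960000/(π×75.00) = 945300 mm³.
d = 98.14 mm.

d = 98.1 mm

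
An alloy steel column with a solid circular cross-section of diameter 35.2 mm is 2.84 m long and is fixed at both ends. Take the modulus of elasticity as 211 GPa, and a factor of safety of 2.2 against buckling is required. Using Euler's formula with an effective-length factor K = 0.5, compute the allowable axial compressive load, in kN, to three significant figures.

P_allow = 35.4 kN

I = πd⁴/64 = π×35.2⁴/64 = 75360 mm⁴.
Effective length L_e = KL = 0.5×2.84 m = 1420 mm.
Euler critical load P_cr = π²EI/L_e² = π²×211000×75360/1420² = 77830 N.
P_allow = P_cr/n = 77830/2.2 = 35380 N.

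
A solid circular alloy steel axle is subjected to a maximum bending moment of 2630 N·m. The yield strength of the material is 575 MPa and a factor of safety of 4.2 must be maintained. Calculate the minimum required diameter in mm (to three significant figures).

σ_allow = 575/4.2 = 136.9 MPa.
For a solid circular section σ = 32M/(πd³), so d³ = 32M/(π σ_allow) = 32×2630000/(π×136.9) = 195700 mm³.
d = 58.06 mm.

d = 58.1 mm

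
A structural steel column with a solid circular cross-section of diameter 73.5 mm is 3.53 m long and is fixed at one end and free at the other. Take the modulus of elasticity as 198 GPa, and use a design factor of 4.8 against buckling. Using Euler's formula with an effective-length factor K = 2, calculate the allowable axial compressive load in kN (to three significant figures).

I = πd⁴/64 = π×73.5⁴/64 = 1.433×10^6 mm⁴.
Effective length L_e = KL = 2×3.53 m = 7060 mm.
Euler critical load P_cr = π²EI/L_e² = π²×198000×1.433×10^6/7060² = 56170 N.
P_allow = P_cr/n = 56170/4.8 = 11700 N.

P_allow = 11.7 kN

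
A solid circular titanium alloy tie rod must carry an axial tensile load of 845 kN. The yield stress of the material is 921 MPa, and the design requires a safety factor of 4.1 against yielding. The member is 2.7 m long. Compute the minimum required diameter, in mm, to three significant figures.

d = 69.2 mm

Allowable stress σ_allow = 921/4.1 = 224.6 MPa.
Required area A = F/σ_allow = 845000/224.6 = 3762 mm².
A = πd²/4 → d = √(4A/π) = 69.21 mm.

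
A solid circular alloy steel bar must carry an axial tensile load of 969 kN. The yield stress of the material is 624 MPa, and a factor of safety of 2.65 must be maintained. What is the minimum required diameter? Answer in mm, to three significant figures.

d = 72.4 mm

Allowable stress σ_allow = 624/2.65 = 235.5 MPa.
Required area A = F/σ_allow = 969000/235.5 = 4115 mm².
A = πd²/4 → d = √(4A/π) = 72.38 mm.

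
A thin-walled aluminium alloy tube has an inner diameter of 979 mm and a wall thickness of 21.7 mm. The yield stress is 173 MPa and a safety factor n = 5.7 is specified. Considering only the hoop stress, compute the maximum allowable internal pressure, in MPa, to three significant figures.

p_allow = 1.35 MPa

σ_allow = 173/5.7 = 30.35 MPa.
σ_h = pD/(2t) → p_allow = 2σ_allow t/D = 2×30.35×21.7/979 = 1.345 MPa.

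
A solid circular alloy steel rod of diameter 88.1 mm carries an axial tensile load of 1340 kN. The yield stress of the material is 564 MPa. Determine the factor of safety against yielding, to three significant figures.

A = πd²/4 = 6096 mm².
σ = F/A = 1340000/6096 = 219.8 MPa.
n = 564/219.8 = 2.566.

n = 2.57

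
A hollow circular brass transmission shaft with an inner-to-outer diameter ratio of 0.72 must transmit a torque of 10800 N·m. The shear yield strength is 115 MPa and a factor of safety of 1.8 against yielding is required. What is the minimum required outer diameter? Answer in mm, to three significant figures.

d_o = 106 mm

τ_allow = 115/1.8 = 63.89 MPa.
For a hollow shaft τ = 16T/[πd_o³(1−k⁴)] with k = 0.72, so 1−k⁴ = 0.7313.
d_o³ = 16T/[π τ_allow (1−k⁴)] = 16×1.0800×10^7/(π×63.89×0.7313) = 1.177×10^6 mm³.
d_o = 105.6 mm.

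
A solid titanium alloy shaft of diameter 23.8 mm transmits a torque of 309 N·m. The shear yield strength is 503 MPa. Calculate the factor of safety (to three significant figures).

τ = 16T/(πd³) = 16×309000/(π×23.8³) = 116.7 MPa.
n = τ_limit/τ = 503/116.7 = 4.309.

n = 4.31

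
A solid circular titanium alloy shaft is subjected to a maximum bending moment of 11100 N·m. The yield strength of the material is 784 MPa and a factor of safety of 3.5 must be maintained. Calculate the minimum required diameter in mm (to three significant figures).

σ_allow = 784/3.5 = 224.0 MPa.
For a solid circular section σ = 32M/(πd³), so d³ = 32M/(π σ_allow) = 32×1.1100×10^7/(π×224.0) = 504700 mm³.
d = 79.62 mm.

d = 79.6 mm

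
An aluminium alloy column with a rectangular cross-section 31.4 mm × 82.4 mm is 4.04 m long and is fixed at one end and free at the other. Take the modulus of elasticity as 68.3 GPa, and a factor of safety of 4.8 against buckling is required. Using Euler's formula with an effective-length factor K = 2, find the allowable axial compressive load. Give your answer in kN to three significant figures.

P_allow = 0.457 kN

Buckling occurs about the weak axis: I_min = h·b³/12 = 82.4×31.4³/12 = 212600 mm⁴ (b = 31.4 mm is the smaller dimension).
Effective length L_e = KL = 2×4.04 m = 8080 mm.
Euler critical load P_cr = π²EI/L_e² = π²×68300×212600/8080² = 2195 N.
P_allow = P_cr/n = 2195/4.8 = 457.3 N.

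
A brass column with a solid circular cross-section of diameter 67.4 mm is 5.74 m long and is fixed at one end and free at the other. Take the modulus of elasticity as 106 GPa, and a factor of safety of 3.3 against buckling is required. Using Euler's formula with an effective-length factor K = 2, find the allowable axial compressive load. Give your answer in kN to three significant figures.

I = πd⁴/64 = π×67.4⁴/64 = 1.013×10^6 mm⁴.
Effective length L_e = KL = 2×5.74 m = 11480 mm.
Euler critical load P_cr = π²EI/L_e² = π²×106000×1.013×10^6/11480² = 8041 N.
P_allow = P_cr/n = 8041/3.3 = 2437 N.

P_allow = 2.44 kN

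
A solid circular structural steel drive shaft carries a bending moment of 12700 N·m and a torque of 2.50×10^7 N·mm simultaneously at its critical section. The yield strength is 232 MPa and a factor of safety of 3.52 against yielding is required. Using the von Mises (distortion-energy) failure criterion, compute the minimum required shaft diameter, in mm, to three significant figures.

σ_allow = σ_y/n = 232/3.52 = 65.91 MPa.
For a solid shaft σ_b = 32M/(πd³) and τ = 16T/(πd³), so the von Mises stress is σ' = (16/πd³)·√(4M²+3T²).
√(4M²+3T²) = √(4×(1.270×10^7)² + 3×(2.500×10^7)²) = 5.020×10^7 N·mm.
d³ = 16×5.020×10^7/(π×65.91) = 3.879×10^6 mm³.
d = 157.1 mm.

d = 157 mm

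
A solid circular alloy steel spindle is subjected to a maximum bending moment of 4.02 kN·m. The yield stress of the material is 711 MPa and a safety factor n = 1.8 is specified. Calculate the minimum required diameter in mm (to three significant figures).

σ_allow = 711/1.8 = 395.0 MPa.
For a solid circular section σ = 32M/(πd³), so d³ = 32M/(π σ_allow) = 32×4020000/(π×395.0) = 103700 mm³.
d = 46.98 mm.

d = 47.0 mm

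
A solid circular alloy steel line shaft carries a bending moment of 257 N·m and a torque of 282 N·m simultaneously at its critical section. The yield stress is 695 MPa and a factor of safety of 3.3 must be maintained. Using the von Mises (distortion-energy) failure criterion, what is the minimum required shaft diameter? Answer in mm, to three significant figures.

d = 25.8 mm

σ_allow = σ_y/n = 695/3.3 = 210.6 MPa.
For a solid shaft σ_b = 32M/(πd³) and τ = 16T/(πd³), so the von Mises stress is σ' = (16/πd³)·√(4M²+3T²).
√(4M²+3T²) = √(4×(257000)² + 3×(282000)²) = 709100 N·mm.
d³ = 16×709100/(π×210.6) = 17150 mm³.
d = 25.79 mm.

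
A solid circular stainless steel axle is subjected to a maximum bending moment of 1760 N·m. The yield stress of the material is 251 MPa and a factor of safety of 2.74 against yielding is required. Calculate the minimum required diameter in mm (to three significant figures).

σ_allow = 251/2.74 = 91.61 MPa.
For a solid circular section σ = 32M/(πd³), so d³ = 32M/(π σ_allow) = 32×1760000/(π×91.61) = 195700 mm³.
d = 58.06 mm.

d = 58.1 mm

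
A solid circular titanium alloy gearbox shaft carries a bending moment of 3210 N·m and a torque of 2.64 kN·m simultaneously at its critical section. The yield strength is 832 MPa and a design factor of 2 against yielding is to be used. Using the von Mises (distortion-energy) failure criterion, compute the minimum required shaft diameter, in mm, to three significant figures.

d = 45.9 mm

σ_allow = σ_y/n = 832/2 = 416.0 MPa.
For a solid shaft σ_b = 32M/(πd³) and τ = 16T/(πd³), so the von Mises stress is σ' = (16/πd³)·√(4M²+3T²).
√(4M²+3T²) = √(4×(3.210×10^6)² + 3×(2.640×10^6)²) = 7.882×10^6 N·mm.
d³ = 16×7.882×10^6/(π×416.0) = 96500 mm³.
d = 45.87 mm.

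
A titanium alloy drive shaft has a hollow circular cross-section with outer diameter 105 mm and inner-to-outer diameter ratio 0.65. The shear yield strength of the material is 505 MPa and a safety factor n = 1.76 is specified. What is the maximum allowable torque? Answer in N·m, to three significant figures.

T_allow = 53600 N·m

τ_allow = 505/1.76 = 286.9 MPa.
For a hollow shaft T_allow = τ_allow·πd_o³(1−k⁴)/16 with 1−k⁴ = 0.8215, so πd_o³(1−k⁴)/16 = 186700 mm³.
T_allow = 286.9×186700 = 5.358×10^7 N·mm = 53580 N·m.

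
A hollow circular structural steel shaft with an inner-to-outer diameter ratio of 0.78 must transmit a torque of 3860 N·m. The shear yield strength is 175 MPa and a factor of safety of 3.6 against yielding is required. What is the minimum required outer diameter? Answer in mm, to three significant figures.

d_o = 86.3 mm

τ_allow = 175/3.6 = 48.61 MPa.
For a hollow shaft τ = 16T/[πd_o³(1−k⁴)] with k = 0.78, so 1−k⁴ = 0.6298.
d_o³ = 16T/[π τ_allow (1−k⁴)] = 16×3860000/(π×48.61×0.6298) = 642100 mm³.
d_o = 86.27 mm.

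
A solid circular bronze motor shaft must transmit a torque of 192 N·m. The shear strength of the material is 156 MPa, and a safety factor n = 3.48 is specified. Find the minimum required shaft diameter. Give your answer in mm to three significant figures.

d = 27.9 mm

Allowable shear stress τ_allow = 156/3.48 = 44.83 MPa.
For a solid shaft τ = 16T/(πd³), so d³ = 16T/(π τ_allow) = 16×192000/(π×44.83) = 21810 mm³.
d = (21810)^(1/3) = 27.94 mm.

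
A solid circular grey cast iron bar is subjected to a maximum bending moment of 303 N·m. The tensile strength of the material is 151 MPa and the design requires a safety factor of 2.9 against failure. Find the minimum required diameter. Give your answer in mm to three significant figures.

σ_allow = 151/2.9 = 52.07 MPa.
For a solid circular section σ = 32M/(πd³), so d³ = 32M/(π σ_allow) = 32×303000/(π×52.07) = 59270 mm³.
d = 38.99 mm.

d = 39.0 mm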